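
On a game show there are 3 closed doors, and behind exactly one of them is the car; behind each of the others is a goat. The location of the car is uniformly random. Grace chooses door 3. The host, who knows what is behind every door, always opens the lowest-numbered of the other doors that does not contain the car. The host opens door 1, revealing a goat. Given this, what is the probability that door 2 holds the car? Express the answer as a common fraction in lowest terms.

1/2

Consider each possible location of the car in turn.
If it is behind door 1 (prior 1/3): the host opened door 1, so this case is ruled out; weight (1/3)·0 = 0.
If it is behind either of doors 2 and 3 (prior 1/3 each): door 1 is the lowest-numbered option available, probability 1; weight (1/3)·1 = 1/3 each.
The weights sum to 2/3.
So P(the car behind door 2 | the host opened door 1) = (1/3) / (2/3) = 1/2.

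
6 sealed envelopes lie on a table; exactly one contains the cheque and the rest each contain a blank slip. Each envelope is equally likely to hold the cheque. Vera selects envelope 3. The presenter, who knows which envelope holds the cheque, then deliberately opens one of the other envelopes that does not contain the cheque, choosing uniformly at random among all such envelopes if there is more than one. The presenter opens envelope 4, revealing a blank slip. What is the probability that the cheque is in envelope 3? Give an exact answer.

Consider each possible location of the cheque in turn.
If it is in any of envelopes 1, 2, 5, and 6 (prior 1/6 each): the presenter has 4 equally likely choices, so probability 1/4; weight (1/6)·(1/4) = 1/24 each.
If it is in envelope 3 (prior 1/6): the presenter has 5 equally likely choices, so probability 1/5; weight (1/6)·(1/5) = 1/30.
If it is in envelope 4 (prior 1/6): the presenter opened envelope 4, so this case is ruled out; weight (1/6)·0 = 0.
The weights sum to 1/5.
So P(the cheque in envelope 3 | the presenter opened envelope 4) = (1/30) / (1/5) = 1/6.

1/6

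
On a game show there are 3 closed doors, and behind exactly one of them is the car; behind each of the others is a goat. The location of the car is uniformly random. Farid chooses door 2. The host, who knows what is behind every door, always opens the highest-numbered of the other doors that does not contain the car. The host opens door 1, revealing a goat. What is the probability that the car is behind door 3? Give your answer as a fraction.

Apply Bayes' rule, conditioning on where the car actually is.
If it is behind door 1 (prior 1/3): the host opened door 1, so this case is ruled out; weight (1/3)·0 = 0.
If it is behind door 2 (prior 1/3): the host would have opened door 3 instead, probability 0; weight (1/3)·0 = 0.
If it is behind door 3 (prior 1/3): door 1 is the highest-numbered option available, probability 1; weight (1/3)·1 = 1/3.
The weights sum to 1/3.
So P(the car behind door 3 | the host opened door 1) = (1/3) / (1/3) = 1.

1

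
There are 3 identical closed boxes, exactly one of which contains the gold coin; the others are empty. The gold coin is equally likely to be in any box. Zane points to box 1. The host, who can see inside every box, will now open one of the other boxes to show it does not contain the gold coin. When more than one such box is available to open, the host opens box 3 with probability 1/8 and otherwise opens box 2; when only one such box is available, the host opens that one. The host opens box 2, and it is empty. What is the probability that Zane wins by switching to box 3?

Apply Bayes' rule, conditioning on where the gold coin actually is.
If it is in box 1 (prior 1/3): box 3 is available but not opened, probability 7/8; weight (1/3)·(7/8) = 7/24.
If it is in box 2 (prior 1/3): the host opened box 2, so this case is ruled out; weight (1/3)·0 = 0.
If it is in box 3 (prior 1/3): only box 2 is available, probability 1; weight (1/3)·1 = 1/3.
The weights sum to 5/8.
So P(the gold coin in box 3 | the host opened box 2) = (1/3) / (5/8) = 8/15.

8/15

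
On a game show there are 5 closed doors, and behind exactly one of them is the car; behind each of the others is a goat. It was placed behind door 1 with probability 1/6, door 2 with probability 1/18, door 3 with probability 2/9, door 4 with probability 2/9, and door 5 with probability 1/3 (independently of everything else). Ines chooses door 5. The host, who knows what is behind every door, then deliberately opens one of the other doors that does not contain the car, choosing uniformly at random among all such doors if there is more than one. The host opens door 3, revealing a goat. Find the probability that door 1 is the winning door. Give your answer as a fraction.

Consider each possible location of the car in turn.
If it is behind door 1 (prior 1/6): the host has 3 equally likely choices, so probability 1/3; weight (1/6)·(1/3) = 1/18.
If it is behind door 2 (prior 1/18): the host has 3 equally likely choices, so probability 1/3; weight (1/18)·(1/3) = 1/54.
If it is behind door 3 (prior 2/9): the host opened door 3, so this case is ruled out; weight (2/9)·0 = 0.
If it is behind door 4 (prior 2/9): the host has 3 equally likely choices, so probability 1/3; weight (2/9)·(1/3) = 2/27.
If it is behind door 5 (prior 1/3): the host has 4 equally likely choices, so probability 1/4; weight (1/3)·(1/4) = 1/12.
The weights sum to 25/108.
So P(the car behind door 1 | the host opened door 3) = (1/18) / (25/108) = 6/25.

6/25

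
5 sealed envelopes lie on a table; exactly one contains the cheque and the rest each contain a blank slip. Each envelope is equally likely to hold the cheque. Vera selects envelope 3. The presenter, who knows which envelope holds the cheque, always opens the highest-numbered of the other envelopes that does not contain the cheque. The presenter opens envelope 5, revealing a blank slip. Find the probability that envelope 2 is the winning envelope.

1/4

Condition on the true location of the cheque.
If it is in any of envelopes 1, 2, 3, and 4 (prior 1/5 each): envelope 5 is the highest-numbered option available, probability 1; weight (1/5)·1 = 1/5 each.
If it is in envelope 5 (prior 1/5): the presenter opened envelope 5, so this case is ruled out; weight (1/5)·0 = 0.
The weights sum to 4/5.
So P(the cheque in envelope 2 | the presenter opened envelope 5) = (1/5) / (4/5) = 1/4.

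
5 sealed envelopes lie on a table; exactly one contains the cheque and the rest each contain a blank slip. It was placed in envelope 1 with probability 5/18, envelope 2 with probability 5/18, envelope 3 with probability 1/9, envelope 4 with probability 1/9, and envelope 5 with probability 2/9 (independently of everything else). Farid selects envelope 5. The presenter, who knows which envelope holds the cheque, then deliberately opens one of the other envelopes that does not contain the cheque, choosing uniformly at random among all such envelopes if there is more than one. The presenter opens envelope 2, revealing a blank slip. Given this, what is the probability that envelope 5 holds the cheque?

Condition on the true location of the cheque.
If it is in envelope 1 (prior 5/18): the presenter has 3 equally likely choices, so probability 1/3; weight (5/18)·(1/3) = 5/54.
If it is in envelope 2 (prior 5/18): the presenter opened envelope 2, so this case is ruled out; weight (5/18)·0 = 0.
If it is in either of envelopes 3 and 4 (prior 1/9 each): the presenter has 3 equally likely choices, so probability 1/3; weight (1/9)·(1/3) = 1/27 each.
If it is in envelope 5 (prior 2/9): the presenter has 4 equally likely choices, so probability 1/4; weight (2/9)·(1/4) = 1/18.
The weights sum to 2/9.
So P(the cheque in envelope 5 | the presenter opened envelope 2) = (1/18) / (2/9) = 1/4.

1/4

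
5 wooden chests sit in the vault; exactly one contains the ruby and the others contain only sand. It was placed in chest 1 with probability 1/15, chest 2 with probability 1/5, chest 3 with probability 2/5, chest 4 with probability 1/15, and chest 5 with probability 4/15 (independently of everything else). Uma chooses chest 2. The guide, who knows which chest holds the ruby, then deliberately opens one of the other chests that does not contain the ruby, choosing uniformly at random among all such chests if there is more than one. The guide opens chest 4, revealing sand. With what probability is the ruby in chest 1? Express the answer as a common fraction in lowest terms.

4/53

Apply Bayes' rule, conditioning on where the ruby actually is.
If it is in chest 1 (prior 1/15): the guide has 3 equally likely choices, so probability 1/3; weight (1/15)·(1/3) = 1/45.
If it is in chest 2 (prior 1/5): the guide has 4 equally likely choices, so probability 1/4; weight (1/5)·(1/4) = 1/20.
If it is in chest 3 (prior 2/5): the guide has 3 equally likely choices, so probability 1/3; weight (2/5)·(1/3) = 2/15.
If it is in chest 4 (prior 1/15): the guide opened chest 4, so this case is ruled out; weight (1/15)·0 = 0.
If it is in chest 5 (prior 4/15): the guide has 3 equally likely choices, so probability 1/3; weight (4/15)·(1/3) = 4/45.
The weights sum to 53/180.
So P(the ruby in chest 1 | the guide opened chest 4) = (1/45) / (53/180) = 4/53.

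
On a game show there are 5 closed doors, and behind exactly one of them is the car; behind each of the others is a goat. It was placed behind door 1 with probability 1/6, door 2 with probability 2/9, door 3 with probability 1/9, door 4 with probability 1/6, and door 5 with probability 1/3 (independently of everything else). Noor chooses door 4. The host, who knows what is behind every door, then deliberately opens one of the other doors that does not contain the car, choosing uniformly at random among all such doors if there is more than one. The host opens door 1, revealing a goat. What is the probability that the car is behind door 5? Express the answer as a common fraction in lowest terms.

8/19

Consider each possible location of the car in turn.
If it is behind door 1 (prior 1/6): the host opened door 1, so this case is ruled out; weight (1/6)·0 = 0.
If it is behind door 2 (prior 2/9): the host has 3 equally likely choices, so probability 1/3; weight (2/9)·(1/3) = 2/27.
If it is behind door 3 (prior 1/9): the host has 3 equally likely choices, so probability 1/3; weight (1/9)·(1/3) = 1/27.
If it is behind door 4 (prior 1/6): the host has 4 equally likely choices, so probability 1/4; weight (1/6)·(1/4) = 1/24.
If it is behind door 5 (prior 1/3): the host has 3 equally likely choices, so probability 1/3; weight (1/3)·(1/3) = 1/9.
The weights sum to 19/72.
So P(the car behind door 5 | the host opened door 1) = (1/9) / (19/72) = 8/19.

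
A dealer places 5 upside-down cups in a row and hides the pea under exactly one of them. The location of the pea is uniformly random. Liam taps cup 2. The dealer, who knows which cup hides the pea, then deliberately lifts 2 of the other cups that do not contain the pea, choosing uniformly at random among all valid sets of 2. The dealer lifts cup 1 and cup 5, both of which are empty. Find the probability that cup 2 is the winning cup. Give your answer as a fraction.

Condition on the true location of the pea.
If it is under either of cups 1 and 5 (prior 1/5 each): that cup was opened and seen not to hold the prize — ruled out; weight (1/5)·0 = 0 each.
If it is under cup 2 (prior 1/5): the dealer has 6 equally likely choices, so probability 1/6; weight (1/5)·(1/6) = 1/30.
If it is under either of cups 3 and 4 (prior 1/5 each): the dealer has 3 equally likely choices, so probability 1/3; weight (1/5)·(1/3) = 1/15 each.
The weights sum to 1/6.
So P(the pea under cup 2 | the dealer opened cup 1 and cup 5) = (1/30) / (1/6) = 1/5.

1/5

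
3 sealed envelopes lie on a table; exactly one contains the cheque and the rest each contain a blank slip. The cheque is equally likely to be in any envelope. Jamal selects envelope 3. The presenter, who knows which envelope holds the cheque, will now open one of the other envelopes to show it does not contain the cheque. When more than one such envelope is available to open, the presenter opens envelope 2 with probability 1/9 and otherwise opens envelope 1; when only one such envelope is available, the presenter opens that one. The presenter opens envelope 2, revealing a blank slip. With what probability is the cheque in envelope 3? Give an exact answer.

1/10

Condition on the true location of the cheque.
If it is in envelope 1 (prior 1/3): only envelope 2 is available, probability 1; weight (1/3)·1 = 1/3.
If it is in envelope 2 (prior 1/3): the presenter opened envelope 2, so this case is ruled out; weight (1/3)·0 = 0.
If it is in envelope 3 (prior 1/3): envelope 2 is available, opened with probability 1/9; weight (1/3)·(1/9) = 1/27.
The weights sum to 10/27.
So P(the cheque in envelope 3 | the presenter opened envelope 2) = (1/27) / (10/27) = 1/10.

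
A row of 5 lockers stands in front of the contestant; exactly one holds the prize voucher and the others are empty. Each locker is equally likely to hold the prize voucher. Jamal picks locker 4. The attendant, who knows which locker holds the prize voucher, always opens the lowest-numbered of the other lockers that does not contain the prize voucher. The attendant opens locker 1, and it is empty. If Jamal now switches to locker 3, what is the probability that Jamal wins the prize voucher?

Condition on the true location of the prize voucher.
If it is in locker 1 (prior 1/5): the attendant opened locker 1, so this case is ruled out; weight (1/5)·0 = 0.
If it is in any of lockers 2, 3, 4, and 5 (prior 1/5 each): locker 1 is the lowest-numbered option available, probability 1; weight (1/5)·1 = 1/5 each.
The weights sum to 4/5.
So P(the prize voucher in locker 3 | the attendant opened locker 1) = (1/5) / (4/5) = 1/4.

1/4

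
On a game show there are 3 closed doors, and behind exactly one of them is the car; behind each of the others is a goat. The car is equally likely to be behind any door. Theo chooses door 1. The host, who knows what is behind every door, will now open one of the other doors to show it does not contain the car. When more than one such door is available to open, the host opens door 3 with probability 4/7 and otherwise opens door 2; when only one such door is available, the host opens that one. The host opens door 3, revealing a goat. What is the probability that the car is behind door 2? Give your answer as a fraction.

7/11

Apply Bayes' rule, conditioning on where the car actually is.
If it is behind door 1 (prior 1/3): door 3 is available, opened with probability 4/7; weight (1/3)·(4/7) = 4/21.
If it is behind door 2 (prior 1/3): only door 3 is available, probability 1; weight (1/3)·1 = 1/3.
If it is behind door 3 (prior 1/3): the host opened door 3, so this case is ruled out; weight (1/3)·0 = 0.
The weights sum to 11/21.
So P(the car behind door 2 | the host opened door 3) = (1/3) / (11/21) = 7/11.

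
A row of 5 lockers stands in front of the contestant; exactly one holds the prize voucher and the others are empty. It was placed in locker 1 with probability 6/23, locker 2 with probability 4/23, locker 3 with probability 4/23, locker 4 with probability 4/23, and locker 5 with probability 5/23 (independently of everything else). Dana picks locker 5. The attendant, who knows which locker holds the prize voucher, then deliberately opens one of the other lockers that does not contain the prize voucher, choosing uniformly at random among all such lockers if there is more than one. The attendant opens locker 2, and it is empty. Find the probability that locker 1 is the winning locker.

Condition on the true location of the prize voucher.
If it is in locker 1 (prior 6/23): the attendant has 3 equally likely choices, so probability 1/3; weight (6/23)·(1/3) = 2/23.
If it is in locker 2 (prior 4/23): the attendant opened locker 2, so this case is ruled out; weight (4/23)·0 = 0.
If it is in either of lockers 3 and 4 (prior 4/23 each): the attendant has 3 equally likely choices, so probability 1/3; weight (4/23)·(1/3) = 4/69 each.
If it is in locker 5 (prior 5/23): the attendant has 4 equally likely choices, so probability 1/4; weight (5/23)·(1/4) = 5/92.
The weights sum to 71/276.
So P(the prize voucher in locker 1 | the attendant opened locker 2) = (2/23) / (71/276) = 24/71.

24/71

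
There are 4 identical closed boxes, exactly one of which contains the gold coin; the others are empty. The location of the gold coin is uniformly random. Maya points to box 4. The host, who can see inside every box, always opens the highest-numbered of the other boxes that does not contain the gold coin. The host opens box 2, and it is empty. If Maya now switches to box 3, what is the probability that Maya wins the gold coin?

1

Apply Bayes' rule, conditioning on where the gold coin actually is.
If it is in either of boxes 1 and 4 (prior 1/4 each): the host would have opened box 3 instead, probability 0; weight (1/4)·0 = 0 each.
If it is in box 2 (prior 1/4): the host opened box 2, so this case is ruled out; weight (1/4)·0 = 0.
If it is in box 3 (prior 1/4): box 2 is the highest-numbered option available, probability 1; weight (1/4)·1 = 1/4.
The weights sum to 1/4.
So P(the gold coin in box 3 | the host opened box 2) = (1/4) / (1/4) = 1.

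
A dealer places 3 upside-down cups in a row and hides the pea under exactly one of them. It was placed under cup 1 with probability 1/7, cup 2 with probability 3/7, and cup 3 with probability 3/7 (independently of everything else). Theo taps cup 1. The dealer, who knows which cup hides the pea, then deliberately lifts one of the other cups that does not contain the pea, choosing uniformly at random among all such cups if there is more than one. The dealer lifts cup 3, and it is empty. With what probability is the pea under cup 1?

Condition on the true location of the pea.
If it is under cup 1 (prior 1/7): the dealer has 2 equally likely choices, so probability 1/2; weight (1/7)·(1/2) = 1/14.
If it is under cup 2 (prior 3/7): the dealer has no choice, probability 1; weight (3/7)·1 = 3/7.
If it is under cup 3 (prior 3/7): the dealer opened cup 3, so this case is ruled out; weight (3/7)·0 = 0.
The weights sum to 1/2.
So P(the pea under cup 1 | the dealer opened cup 3) = (1/14) / (1/2) = 1/7.

1/7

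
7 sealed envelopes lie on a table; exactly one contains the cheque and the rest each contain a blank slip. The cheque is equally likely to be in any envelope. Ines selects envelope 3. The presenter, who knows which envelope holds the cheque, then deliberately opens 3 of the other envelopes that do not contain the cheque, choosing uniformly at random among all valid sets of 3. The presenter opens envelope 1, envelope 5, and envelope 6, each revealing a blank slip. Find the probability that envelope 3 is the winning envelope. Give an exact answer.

Consider each possible location of the cheque in turn.
If it is in any of envelopes 1, 5, and 6 (prior 1/7 each): that envelope was opened and seen not to hold the prize — ruled out; weight (1/7)·0 = 0 each.
If it is in any of envelopes 2, 4, and 7 (prior 1/7 each): the presenter has 10 equally likely choices, so probability 1/10; weight (1/7)·(1/10) = 1/70 each.
If it is in envelope 3 (prior 1/7): the presenter has 20 equally likely choices, so probability 1/20; weight (1/7)·(1/20) = 1/140.
The weights sum to 1/20.
So P(the cheque in envelope 3 | the presenter opened envelope 1, envelope 5, and envelope 6) = (1/140) / (1/20) = 1/7.

1/7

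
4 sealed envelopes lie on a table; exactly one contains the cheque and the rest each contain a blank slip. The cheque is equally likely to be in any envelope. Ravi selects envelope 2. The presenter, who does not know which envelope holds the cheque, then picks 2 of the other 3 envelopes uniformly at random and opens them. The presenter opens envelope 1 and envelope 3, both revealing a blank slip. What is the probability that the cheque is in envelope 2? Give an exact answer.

1/2

Consider each possible location of the cheque in turn.
If it is in either of envelopes 1 and 3 (prior 1/4 each): that envelope was opened and seen not to hold the prize — ruled out; weight (1/4)·0 = 0 each.
If it is in either of envelopes 2 and 4 (prior 1/4 each): the presenter picks exactly this set with probability 1/3 regardless, and none is the prize; weight (1/4)·(1/3) = 1/12 each.
The weights sum to 1/6.
So P(the cheque in envelope 2 | the presenter opened envelope 1 and envelope 3) = (1/12) / (1/6) = 1/2.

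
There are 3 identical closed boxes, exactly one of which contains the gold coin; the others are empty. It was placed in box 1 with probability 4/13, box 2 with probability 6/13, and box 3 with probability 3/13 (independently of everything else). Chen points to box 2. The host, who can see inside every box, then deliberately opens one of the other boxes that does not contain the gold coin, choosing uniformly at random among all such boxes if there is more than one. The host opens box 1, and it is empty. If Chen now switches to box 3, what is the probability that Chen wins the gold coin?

1/2

Condition on the true location of the gold coin.
If it is in box 1 (prior 4/13): the host opened box 1, so this case is ruled out; weight (4/13)·0 = 0.
If it is in box 2 (prior 6/13): the host has 2 equally likely choices, so probability 1/2; weight (6/13)·(1/2) = 3/13.
If it is in box 3 (prior 3/13): the host has no choice, probability 1; weight (3/13)·1 = 3/13.
The weights sum to 6/13.
So P(the gold coin in box 3 | the host opened box 1) = (3/13) / (6/13) = 1/2.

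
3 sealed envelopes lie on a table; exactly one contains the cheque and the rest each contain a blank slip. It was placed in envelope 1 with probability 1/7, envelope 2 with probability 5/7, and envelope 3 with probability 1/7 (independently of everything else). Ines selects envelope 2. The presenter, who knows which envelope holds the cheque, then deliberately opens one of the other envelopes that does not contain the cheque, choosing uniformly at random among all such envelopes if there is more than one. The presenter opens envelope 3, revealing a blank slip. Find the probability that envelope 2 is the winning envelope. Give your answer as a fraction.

5/7

Condition on the true location of the cheque.
If it is in envelope 1 (prior 1/7): the presenter has no choice, probability 1; weight (1/7)·1 = 1/7.
If it is in envelope 2 (prior 5/7): the presenter has 2 equally likely choices, so probability 1/2; weight (5/7)·(1/2) = 5/14.
If it is in envelope 3 (prior 1/7): the presenter opened envelope 3, so this case is ruled out; weight (1/7)·0 = 0.
The weights sum to 1/2.
So P(the cheque in envelope 2 | the presenter opened envelope 3) = (5/14) / (1/2) = 5/7.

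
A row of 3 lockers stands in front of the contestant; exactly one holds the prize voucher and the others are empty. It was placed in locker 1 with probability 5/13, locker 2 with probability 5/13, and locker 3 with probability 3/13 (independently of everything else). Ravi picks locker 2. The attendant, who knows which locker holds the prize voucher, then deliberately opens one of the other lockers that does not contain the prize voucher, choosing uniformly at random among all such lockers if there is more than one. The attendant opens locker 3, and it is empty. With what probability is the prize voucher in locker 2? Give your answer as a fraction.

Apply Bayes' rule, conditioning on where the prize voucher actually is.
If it is in locker 1 (prior 5/13): the attendant has no choice, probability 1; weight (5/13)·1 = 5/13.
If it is in locker 2 (prior 5/13): the attendant has 2 equally likely choices, so probability 1/2; weight (5/13)·(1/2) = 5/26.
If it is in locker 3 (prior 3/13): the attendant opened locker 3, so this case is ruled out; weight (3/13)·0 = 0.
The weights sum to 15/26.
So P(the prize voucher in locker 2 | the attendant opened locker 3) = (5/26) / (15/26) = 1/3.

1/3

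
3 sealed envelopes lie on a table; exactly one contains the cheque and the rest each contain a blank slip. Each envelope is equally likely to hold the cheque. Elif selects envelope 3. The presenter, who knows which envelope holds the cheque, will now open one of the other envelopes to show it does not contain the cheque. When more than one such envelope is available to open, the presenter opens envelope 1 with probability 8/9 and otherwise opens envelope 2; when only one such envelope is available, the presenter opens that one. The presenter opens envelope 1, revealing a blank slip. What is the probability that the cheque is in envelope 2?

Condition on the true location of the cheque.
If it is in envelope 1 (prior 1/3): the presenter opened envelope 1, so this case is ruled out; weight (1/3)·0 = 0.
If it is in envelope 2 (prior 1/3): only envelope 1 is available, probability 1; weight (1/3)·1 = 1/3.
If it is in envelope 3 (prior 1/3): envelope 1 is available, opened with probability 8/9; weight (1/3)·(8/9) = 8/27.
The weights sum to 17/27.
So P(the cheque in envelope 2 | the presenter opened envelope 1) = (1/3) / (17/27) = 9/17.

9/17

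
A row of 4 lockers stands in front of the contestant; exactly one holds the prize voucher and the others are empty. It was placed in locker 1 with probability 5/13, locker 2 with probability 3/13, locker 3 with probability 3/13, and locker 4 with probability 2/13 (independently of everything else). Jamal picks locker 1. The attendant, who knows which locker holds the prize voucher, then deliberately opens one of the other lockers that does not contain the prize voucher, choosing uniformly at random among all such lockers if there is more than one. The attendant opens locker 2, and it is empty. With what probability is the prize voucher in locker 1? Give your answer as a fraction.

Consider each possible location of the prize voucher in turn.
If it is in locker 1 (prior 5/13): the attendant has 3 equally likely choices, so probability 1/3; weight (5/13)·(1/3) = 5/39.
If it is in locker 2 (prior 3/13): the attendant opened locker 2, so this case is ruled out; weight (3/13)·0 = 0.
If it is in locker 3 (prior 3/13): the attendant has 2 equally likely choices, so probability 1/2; weight (3/13)·(1/2) = 3/26.
If it is in locker 4 (prior 2/13): the attendant has 2 equally likely choices, so probability 1/2; weight (2/13)·(1/2) = 1/13.
The weights sum to 25/78.
So P(the prize voucher in locker 1 | the attendant opened locker 2) = (5/39) / (25/78) = 2/5.

2/5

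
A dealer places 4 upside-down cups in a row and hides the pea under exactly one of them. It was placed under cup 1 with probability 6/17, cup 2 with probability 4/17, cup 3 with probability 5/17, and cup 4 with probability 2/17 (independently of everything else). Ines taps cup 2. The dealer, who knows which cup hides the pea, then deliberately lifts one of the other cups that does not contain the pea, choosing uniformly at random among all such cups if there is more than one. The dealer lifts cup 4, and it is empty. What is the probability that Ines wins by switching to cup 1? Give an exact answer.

18/41

Consider each possible location of the pea in turn.
If it is under cup 1 (prior 6/17): the dealer has 2 equally likely choices, so probability 1/2; weight (6/17)·(1/2) = 3/17.
If it is under cup 2 (prior 4/17): the dealer has 3 equally likely choices, so probability 1/3; weight (4/17)·(1/3) = 4/51.
If it is under cup 3 (prior 5/17): the dealer has 2 equally likely choices, so probability 1/2; weight (5/17)·(1/2) = 5/34.
If it is under cup 4 (prior 2/17): the dealer opened cup 4, so this case is ruled out; weight (2/17)·0 = 0.
The weights sum to 41/102.
So P(the pea under cup 1 | the dealer opened cup 4) = (3/17) / (41/102) = 18/41.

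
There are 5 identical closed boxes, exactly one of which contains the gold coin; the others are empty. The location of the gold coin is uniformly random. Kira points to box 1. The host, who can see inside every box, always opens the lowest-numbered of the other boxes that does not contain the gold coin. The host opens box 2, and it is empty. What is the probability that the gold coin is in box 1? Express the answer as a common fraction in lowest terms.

1/4

Apply Bayes' rule, conditioning on where the gold coin actually is.
If it is in any of boxes 1, 3, 4, and 5 (prior 1/5 each): box 2 is the lowest-numbered option available, probability 1; weight (1/5)·1 = 1/5 each.
If it is in box 2 (prior 1/5): the host opened box 2, so this case is ruled out; weight (1/5)·0 = 0.
The weights sum to 4/5.
So P(the gold coin in box 1 | the host opened box 2) = (1/5) / (4/5) = 1/4.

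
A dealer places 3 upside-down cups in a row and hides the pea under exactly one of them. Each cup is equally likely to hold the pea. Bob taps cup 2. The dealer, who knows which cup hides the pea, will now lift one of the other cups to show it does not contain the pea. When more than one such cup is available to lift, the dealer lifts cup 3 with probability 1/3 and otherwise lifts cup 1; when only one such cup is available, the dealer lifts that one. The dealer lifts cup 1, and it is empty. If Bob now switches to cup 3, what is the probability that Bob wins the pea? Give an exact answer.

Consider each possible location of the pea in turn.
If it is under cup 1 (prior 1/3): the dealer opened cup 1, so this case is ruled out; weight (1/3)·0 = 0.
If it is under cup 2 (prior 1/3): cup 3 is available but not opened, probability 2/3; weight (1/3)·(2/3) = 2/9.
If it is under cup 3 (prior 1/3): only cup 1 is available, probability 1; weight (1/3)·1 = 1/3.
The weights sum to 5/9.
So P(the pea under cup 3 | the dealer opened cup 1) = (1/3) / (5/9) = 3/5.

3/5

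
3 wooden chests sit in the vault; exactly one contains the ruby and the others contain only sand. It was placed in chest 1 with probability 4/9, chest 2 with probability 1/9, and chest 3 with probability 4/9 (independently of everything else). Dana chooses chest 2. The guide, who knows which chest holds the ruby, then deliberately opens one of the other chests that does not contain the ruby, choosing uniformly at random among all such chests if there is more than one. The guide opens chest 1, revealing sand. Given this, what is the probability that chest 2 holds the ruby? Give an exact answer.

1/9

Condition on the true location of the ruby.
If it is in chest 1 (prior 4/9): the guide opened chest 1, so this case is ruled out; weight (4/9)·0 = 0.
If it is in chest 2 (prior 1/9): the guide has 2 equally likely choices, so probability 1/2; weight (1/9)·(1/2) = 1/18.
If it is in chest 3 (prior 4/9): the guide has no choice, probability 1; weight (4/9)·1 = 4/9.
The weights sum to 1/2.
So P(the ruby in chest 2 | the guide opened chest 1) = (1/18) / (1/2) = 1/9.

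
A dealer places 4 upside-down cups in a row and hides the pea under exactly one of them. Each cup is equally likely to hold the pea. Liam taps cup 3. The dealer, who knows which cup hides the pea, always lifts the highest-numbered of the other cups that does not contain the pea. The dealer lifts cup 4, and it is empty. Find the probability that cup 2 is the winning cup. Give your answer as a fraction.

Consider each possible location of the pea in turn.
If it is under any of cups 1, 2, and 3 (prior 1/4 each): cup 4 is the highest-numbered option available, probability 1; weight (1/4)·1 = 1/4 each.
If it is under cup 4 (prior 1/4): the dealer opened cup 4, so this case is ruled out; weight (1/4)·0 = 0.
The weights sum to 3/4.
So P(the pea under cup 2 | the dealer opened cup 4) = (1/4) / (3/4) = 1/3.

1/3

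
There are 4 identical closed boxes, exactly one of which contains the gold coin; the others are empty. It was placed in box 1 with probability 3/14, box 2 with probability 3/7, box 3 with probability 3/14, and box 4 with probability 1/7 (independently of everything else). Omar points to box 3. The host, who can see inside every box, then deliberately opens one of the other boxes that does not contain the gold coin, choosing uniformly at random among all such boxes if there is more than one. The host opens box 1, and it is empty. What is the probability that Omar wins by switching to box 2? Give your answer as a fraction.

Apply Bayes' rule, conditioning on where the gold coin actually is.
If it is in box 1 (prior 3/14): the host opened box 1, so this case is ruled out; weight (3/14)·0 = 0.
If it is in box 2 (prior 3/7): the host has 2 equally likely choices, so probability 1/2; weight (3/7)·(1/2) = 3/14.
If it is in box 3 (prior 3/14): the host has 3 equally likely choices, so probability 1/3; weight (3/14)·(1/3) = 1/14.
If it is in box 4 (prior 1/7): the host has 2 equally likely choices, so probability 1/2; weight (1/7)·(1/2) = 1/14.
The weights sum to 5/14.
So P(the gold coin in box 2 | the host opened box 1) = (3/14) / (5/14) = 3/5.

3/5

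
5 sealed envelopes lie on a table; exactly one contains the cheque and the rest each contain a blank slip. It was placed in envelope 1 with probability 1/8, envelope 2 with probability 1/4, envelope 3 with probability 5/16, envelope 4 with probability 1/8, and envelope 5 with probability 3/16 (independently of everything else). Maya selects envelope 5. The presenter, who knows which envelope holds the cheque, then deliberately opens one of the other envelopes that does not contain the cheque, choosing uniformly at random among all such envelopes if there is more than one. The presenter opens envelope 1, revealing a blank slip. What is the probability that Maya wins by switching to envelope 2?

Apply Bayes' rule, conditioning on where the cheque actually is.
If it is in envelope 1 (prior 1/8): the presenter opened envelope 1, so this case is ruled out; weight (1/8)·0 = 0.
If it is in envelope 2 (prior 1/4): the presenter has 3 equally likely choices, so probability 1/3; weight (1/4)·(1/3) = 1/12.
If it is in envelope 3 (prior 5/16): the presenter has 3 equally likely choices, so probability 1/3; weight (5/16)·(1/3) = 5/48.
If it is in envelope 4 (prior 1/8): the presenter has 3 equally likely choices, so probability 1/3; weight (1/8)·(1/3) = 1/24.
If it is in envelope 5 (prior 3/16): the presenter has 4 equally likely choices, so probability 1/4; weight (3/16)·(1/4) = 3/64.
The weights sum to 53/192.
So P(the cheque in envelope 2 | the presenter opened envelope 1) = (1/12) / (53/192) = 16/53.

16/53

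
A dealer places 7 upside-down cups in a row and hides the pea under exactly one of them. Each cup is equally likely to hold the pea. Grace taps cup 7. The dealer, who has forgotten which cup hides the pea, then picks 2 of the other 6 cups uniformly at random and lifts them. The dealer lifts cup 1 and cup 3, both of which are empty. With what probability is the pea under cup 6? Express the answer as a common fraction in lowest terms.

1/5

Consider each possible location of the pea in turn.
If it is under either of cups 1 and 3 (prior 1/7 each): that cup was opened and seen not to hold the prize — ruled out; weight (1/7)·0 = 0 each.
If it is under any of cups 2, 4, 5, 6, and 7 (prior 1/7 each): the dealer picks exactly this set with probability 1/15 regardless, and none is the prize; weight (1/7)·(1/15) = 1/105 each.
The weights sum to 1/21.
So P(the pea under cup 6 | the dealer opened cup 1 and cup 3) = (1/105) / (1/21) = 1/5.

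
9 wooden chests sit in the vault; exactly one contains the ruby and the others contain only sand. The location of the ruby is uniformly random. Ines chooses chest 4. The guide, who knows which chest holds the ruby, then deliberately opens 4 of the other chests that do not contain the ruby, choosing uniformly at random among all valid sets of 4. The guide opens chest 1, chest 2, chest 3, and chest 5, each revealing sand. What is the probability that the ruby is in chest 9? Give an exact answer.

2/9

Apply Bayes' rule, conditioning on where the ruby actually is.
If it is in any of chests 1, 2, 3, and 5 (prior 1/9 each): that chest was opened and seen not to hold the prize — ruled out; weight (1/9)·0 = 0 each.
If it is in chest 4 (prior 1/9): the guide has 70 equally likely choices, so probability 1/70; weight (1/9)·(1/70) = 1/630.
If it is in any of chests 6, 7, 8, and 9 (prior 1/9 each): the guide has 35 equally likely choices, so probability 1/35; weight (1/9)·(1/35) = 1/315 each.
The weights sum to 1/70.
So P(the ruby in chest 9 | the guide opened chest 1, chest 2, chest 3, and chest 5) = (1/315) / (1/70) = 2/9.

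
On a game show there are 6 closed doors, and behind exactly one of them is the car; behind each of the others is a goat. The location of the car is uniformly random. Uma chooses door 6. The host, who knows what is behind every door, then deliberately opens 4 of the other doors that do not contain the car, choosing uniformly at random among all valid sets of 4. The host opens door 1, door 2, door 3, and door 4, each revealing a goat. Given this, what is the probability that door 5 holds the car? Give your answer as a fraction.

5/6

Consider each possible location of the car in turn.
If it is behind any of doors 1, 2, 3, and 4 (prior 1/6 each): that door was opened and seen not to hold the prize — ruled out; weight (1/6)·0 = 0 each.
If it is behind door 5 (prior 1/6): the host has no choice, probability 1; weight (1/6)·1 = 1/6.
If it is behind door 6 (prior 1/6): the host has 5 equally likely choices, so probability 1/5; weight (1/6)·(1/5) = 1/30.
The weights sum to 1/5.
So P(the car behind door 5 | the host opened door 1, door 2, door 3, and door 4) = (1/6) / (1/5) = 5/6.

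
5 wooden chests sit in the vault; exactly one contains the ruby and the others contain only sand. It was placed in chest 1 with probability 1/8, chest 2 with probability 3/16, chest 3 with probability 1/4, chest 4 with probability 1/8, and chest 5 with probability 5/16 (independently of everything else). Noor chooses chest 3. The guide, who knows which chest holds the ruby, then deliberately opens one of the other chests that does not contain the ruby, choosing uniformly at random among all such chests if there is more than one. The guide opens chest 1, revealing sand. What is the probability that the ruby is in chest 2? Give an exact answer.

Apply Bayes' rule, conditioning on where the ruby actually is.
If it is in chest 1 (prior 1/8): the guide opened chest 1, so this case is ruled out; weight (1/8)·0 = 0.
If it is in chest 2 (prior 3/16): the guide has 3 equally likely choices, so probability 1/3; weight (3/16)·(1/3) = 1/16.
If it is in chest 3 (prior 1/4): the guide has 4 equally likely choices, so probability 1/4; weight (1/4)·(1/4) = 1/16.
If it is in chest 4 (prior 1/8): the guide has 3 equally likely choices, so probability 1/3; weight (1/8)·(1/3) = 1/24.
If it is in chest 5 (prior 5/16): the guide has 3 equally likely choices, so probability 1/3; weight (5/16)·(1/3) = 5/48.
The weights sum to 13/48.
So P(the ruby in chest 2 | the guide opened chest 1) = (1/16) / (13/48) = 3/13.

3/13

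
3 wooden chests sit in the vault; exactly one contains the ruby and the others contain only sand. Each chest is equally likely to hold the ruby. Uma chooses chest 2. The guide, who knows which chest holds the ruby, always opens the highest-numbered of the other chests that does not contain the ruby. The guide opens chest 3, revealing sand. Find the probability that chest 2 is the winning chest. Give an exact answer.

Apply Bayes' rule, conditioning on where the ruby actually is.
If it is in either of chests 1 and 2 (prior 1/3 each): chest 3 is the highest-numbered option available, probability 1; weight (1/3)·1 = 1/3 each.
If it is in chest 3 (prior 1/3): the guide opened chest 3, so this case is ruled out; weight (1/3)·0 = 0.
The weights sum to 2/3.
So P(the ruby in chest 2 | the guide opened chest 3) = (1/3) / (2/3) = 1/2.

1/2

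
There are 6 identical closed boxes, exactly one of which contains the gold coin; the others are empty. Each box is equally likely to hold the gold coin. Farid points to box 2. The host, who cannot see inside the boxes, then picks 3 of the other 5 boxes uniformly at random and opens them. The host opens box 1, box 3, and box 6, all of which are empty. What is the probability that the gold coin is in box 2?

Because the host chose which boxes to open without knowing where the gold coin is, the choice is independent of the prize location. Learning that none of the 3 opened boxes holds the gold coin simply rules out those 3 locations and leaves the remaining 3 boxes still equally likely by symmetry.
So P(the gold coin in box 2) = 1/3.

1/3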